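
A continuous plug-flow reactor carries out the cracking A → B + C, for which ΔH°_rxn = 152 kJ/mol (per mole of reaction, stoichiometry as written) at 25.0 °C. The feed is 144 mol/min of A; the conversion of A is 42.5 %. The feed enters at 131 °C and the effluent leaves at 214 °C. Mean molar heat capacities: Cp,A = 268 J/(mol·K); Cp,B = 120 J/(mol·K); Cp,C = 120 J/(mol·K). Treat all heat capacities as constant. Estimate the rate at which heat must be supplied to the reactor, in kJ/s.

Extent of reaction ξ = 0.425 × 144 = 61.2 mol/min
Reaction term: ξ·ΔH°_rxn = 61.2 × 152 = 9302.4 kJ/min
Sensible, feed 131→25 °C: -4090.8 kJ/min
Outlet flows (mol/min): A 82.8, B 61.2, C 61.2
Sensible, products 25→214 °C: 6970 kJ/min
Q = ΔH = 12182 kJ/min = 203.03 kW
Heat supplied = 203.03 kJ/s

Q_in = 203 kJ/s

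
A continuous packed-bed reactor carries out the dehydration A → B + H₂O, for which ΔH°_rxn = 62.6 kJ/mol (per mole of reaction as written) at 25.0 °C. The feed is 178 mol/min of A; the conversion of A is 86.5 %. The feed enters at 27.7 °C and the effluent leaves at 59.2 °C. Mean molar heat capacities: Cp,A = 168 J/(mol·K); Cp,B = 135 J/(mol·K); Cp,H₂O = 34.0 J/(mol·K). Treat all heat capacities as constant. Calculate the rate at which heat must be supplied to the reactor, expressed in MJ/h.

Extent of reaction ξ = 0.865 × 178 = 153.97 mol/min
Reaction term: ξ·ΔH°_rxn = 153.97 × 62.6 = 9638.5 kJ/min
Sensible, feed 27.7→25 °C: -80.741 kJ/min
Outlet flows (mol/min): A 24.03, B 153.97, H₂O 153.97
Sensible, products 25→59.2 °C: 1028 kJ/min
Q = ΔH = 10586 kJ/min = 176.43 kW
Heat supplied = 635.15 MJ/h

Q_in = 635 MJ/h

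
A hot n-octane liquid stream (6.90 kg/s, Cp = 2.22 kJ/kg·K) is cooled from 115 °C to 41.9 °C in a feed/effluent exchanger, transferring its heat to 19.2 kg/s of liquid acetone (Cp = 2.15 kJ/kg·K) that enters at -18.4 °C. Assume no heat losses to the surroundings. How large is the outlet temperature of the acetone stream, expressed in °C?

Heat released by hot stream: Q = 6.90 × 2.22 × (115 − 41.9) = 1119.7 kJ/s
Energy balance on cold side (adiabatic exchanger): Q = ṁ_c·Cp_c·(T_c,out − T_c,in)
T_c,out = -18.4 + 1119.7/(19.2 × 2.15) = 8.7256 °C

T_c,out = 8.73 °C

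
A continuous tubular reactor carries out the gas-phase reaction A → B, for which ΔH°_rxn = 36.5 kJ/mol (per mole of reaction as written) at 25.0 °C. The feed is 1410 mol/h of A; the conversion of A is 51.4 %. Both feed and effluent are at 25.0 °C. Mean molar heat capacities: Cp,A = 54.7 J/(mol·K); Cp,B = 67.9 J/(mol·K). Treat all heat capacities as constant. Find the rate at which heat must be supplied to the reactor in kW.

Q_in = 7.35 kW

Extent of reaction ξ = 0.514 × 1410 = 724.74 mol/h
Reaction term: ξ·ΔH°_rxn = 724.74 × 36.5 = 26453 kJ/h
Q = ΔH = 26453 kJ/h = 7.3481 kW
Heat supplied = 7.3481 kW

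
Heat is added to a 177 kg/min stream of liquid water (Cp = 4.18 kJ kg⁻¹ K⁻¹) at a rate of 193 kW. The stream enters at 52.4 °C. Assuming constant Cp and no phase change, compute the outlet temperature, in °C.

T_out = 68.1 °C

Q = 193 kW = 11580 kJ/min
ΔT = Q/(ṁ·Cp) = 11580/(177×4.18) = 15.652 K
T_out = 52.4 + 15.652 = 68.052 °C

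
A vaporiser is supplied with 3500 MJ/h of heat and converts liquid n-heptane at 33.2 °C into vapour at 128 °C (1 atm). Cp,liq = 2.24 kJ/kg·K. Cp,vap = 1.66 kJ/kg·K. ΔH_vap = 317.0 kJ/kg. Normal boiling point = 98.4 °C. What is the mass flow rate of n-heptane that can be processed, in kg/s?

ṁ = 1.90 kg/s

Δh = 2.24×(98.4−33.2) + 317.0 + 1.66×(128−98.4) = 512.18 kJ/kg
Q = 3500 MJ/h = 972.22 kJ/s = 972.22 kJ/s
ṁ = Q/Δh = 972.22 / 512.18 = 1.8982 kg/s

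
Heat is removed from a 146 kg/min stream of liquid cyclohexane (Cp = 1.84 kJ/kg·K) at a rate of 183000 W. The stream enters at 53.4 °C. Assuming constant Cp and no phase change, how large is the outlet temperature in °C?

T_out = 12.5 °C

Q = 183000 W = 10980 kJ/min
ΔT = Q/(ṁ·Cp) = 10980/(146×1.84) = 40.873 K
T_out = 53.4 − 40.873 = 12.527 °C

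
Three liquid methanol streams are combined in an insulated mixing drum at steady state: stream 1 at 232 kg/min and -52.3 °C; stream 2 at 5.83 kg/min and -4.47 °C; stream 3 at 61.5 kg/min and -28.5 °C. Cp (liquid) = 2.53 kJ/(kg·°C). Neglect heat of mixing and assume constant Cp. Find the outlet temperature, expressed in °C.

Adiabatic, steady state ⇒ Σ ṁᵢCp,ᵢ(T_out − Tᵢ) = 0
T_out = Σ ṁᵢCp,ᵢTᵢ / Σ ṁᵢCp,ᵢ
      = -35198 / 757.3 = -46.479 °C

T_out = -46.5 °C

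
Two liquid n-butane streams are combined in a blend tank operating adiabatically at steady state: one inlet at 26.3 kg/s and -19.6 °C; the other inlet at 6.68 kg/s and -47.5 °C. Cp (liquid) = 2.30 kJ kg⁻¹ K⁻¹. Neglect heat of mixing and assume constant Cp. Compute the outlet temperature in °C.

T_out = -25.3 °C

Adiabatic, steady state ⇒ Σ ṁᵢCp,ᵢ(T_out − Tᵢ) = 0
T_out = Σ ṁᵢCp,ᵢTᵢ / Σ ṁᵢCp,ᵢ
      = -1915.4 / 75.854 = -25.251 °C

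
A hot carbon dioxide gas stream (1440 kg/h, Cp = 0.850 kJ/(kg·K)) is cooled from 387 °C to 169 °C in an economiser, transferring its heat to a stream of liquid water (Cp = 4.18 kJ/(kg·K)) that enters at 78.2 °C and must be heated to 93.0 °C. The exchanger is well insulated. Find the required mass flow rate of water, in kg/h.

ṁ_c = 4310 kg/h

Heat released by hot stream: Q = 1440 × 0.850 × (387 − 169) = 266830 kJ/h
Energy balance on cold side (adiabatic exchanger): Q = ṁ_c·Cp_c·(T_c,out − T_c,in)
ṁ_c = 266830 / [4.18 × (93.0 − 78.2)] = 4313.2 kg/h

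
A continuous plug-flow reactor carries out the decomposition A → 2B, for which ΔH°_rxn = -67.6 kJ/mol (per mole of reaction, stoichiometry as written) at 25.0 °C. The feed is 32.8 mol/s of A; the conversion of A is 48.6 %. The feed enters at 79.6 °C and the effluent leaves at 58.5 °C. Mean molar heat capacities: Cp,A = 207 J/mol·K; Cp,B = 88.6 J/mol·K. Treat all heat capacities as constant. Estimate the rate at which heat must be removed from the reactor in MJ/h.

Extent of reaction ξ = 0.486 × 32.8 = 15.941 mol/s
Reaction term: ξ·ΔH°_rxn = 15.941 × -67.6 = -1077.6 kJ/s
Sensible, feed 79.6→25 °C: -370.71 kJ/s
Outlet flows (mol/s): A 16.859, B 31.882
Sensible, products 25→58.5 °C: 211.54 kJ/s
Q = ΔH = -1236.8 kJ/s = -1236.8 kW
Heat removed = 4452.4 MJ/h

Q_out = 4450 MJ/h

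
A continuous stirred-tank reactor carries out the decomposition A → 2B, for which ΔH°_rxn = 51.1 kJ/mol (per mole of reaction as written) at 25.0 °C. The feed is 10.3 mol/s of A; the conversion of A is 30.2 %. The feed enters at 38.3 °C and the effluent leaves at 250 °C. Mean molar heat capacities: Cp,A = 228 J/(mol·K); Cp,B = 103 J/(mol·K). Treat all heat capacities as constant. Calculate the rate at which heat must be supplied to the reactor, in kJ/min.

Extent of reaction ξ = 0.302 × 10.3 = 3.1106 mol/s
Reaction term: ξ·ΔH°_rxn = 3.1106 × 51.1 = 158.95 kJ/s
Sensible, feed 38.3→25 °C: -31.234 kJ/s
Outlet flows (mol/s): A 7.1894, B 6.2212
Sensible, products 25→250 °C: 512.99 kJ/s
Q = ΔH = 640.71 kJ/s = 640.71 kW
Heat supplied = 38443 kJ/min

Q_in = 38400 kJ/min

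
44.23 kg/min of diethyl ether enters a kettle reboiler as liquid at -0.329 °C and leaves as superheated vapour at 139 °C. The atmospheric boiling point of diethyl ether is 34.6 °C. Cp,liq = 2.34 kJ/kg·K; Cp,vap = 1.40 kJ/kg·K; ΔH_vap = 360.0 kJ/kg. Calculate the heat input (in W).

Q = 433000 W

liquid -0.329→34.6 °C: 81.734 kJ/kg
vaporisation at 34.6 °C: 360 kJ/kg
vapour 34.6→139 °C: 146.16 kJ/kg
Δh = 81.734 + 360 + 146.16 = 587.89 kJ/kg
Q = ṁ·Δh = 44.23 kg/min × 587.89 kJ/kg = 26003 kJ/min
|Q| = 433.38 kW = 433380 W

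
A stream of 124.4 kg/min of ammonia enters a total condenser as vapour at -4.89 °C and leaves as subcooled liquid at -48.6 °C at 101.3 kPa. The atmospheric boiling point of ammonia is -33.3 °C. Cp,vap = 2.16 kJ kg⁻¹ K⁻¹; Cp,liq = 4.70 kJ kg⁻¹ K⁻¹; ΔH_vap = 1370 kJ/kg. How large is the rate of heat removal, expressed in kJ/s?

Q_c = 3120 kJ/s

vapour -4.89→-33.3 °C: -61.366 kJ/kg
condensation at -33.3 °C: -1370 kJ/kg
liquid -33.3→-48.6 °C: -71.91 kJ/kg
Δh = -61.366 + -1370 + -71.91 = -1503.3 kJ/kg
Q = ṁ·Δh = 124.4 kg/min × -1503.3 kJ/kg = -187010 kJ/min
|Q| = 3116.8 kW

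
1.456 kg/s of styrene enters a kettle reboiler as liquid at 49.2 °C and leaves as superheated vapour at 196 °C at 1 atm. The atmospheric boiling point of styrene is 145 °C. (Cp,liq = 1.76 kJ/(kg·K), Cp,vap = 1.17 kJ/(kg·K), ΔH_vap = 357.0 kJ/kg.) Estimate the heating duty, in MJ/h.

liquid 49.2→145 °C: 168.61 kJ/kg
vaporisation at 145 °C: 357 kJ/kg
vapour 145→196 °C: 59.67 kJ/kg
Δh = 168.61 + 357 + 59.67 = 585.28 kJ/kg
Q = ṁ·Δh = 1.456 kg/s × 585.28 kJ/kg = 852.16 kJ/s
|Q| = 852.16 kW = 3067.8 MJ/h

Q = 3070 MJ/h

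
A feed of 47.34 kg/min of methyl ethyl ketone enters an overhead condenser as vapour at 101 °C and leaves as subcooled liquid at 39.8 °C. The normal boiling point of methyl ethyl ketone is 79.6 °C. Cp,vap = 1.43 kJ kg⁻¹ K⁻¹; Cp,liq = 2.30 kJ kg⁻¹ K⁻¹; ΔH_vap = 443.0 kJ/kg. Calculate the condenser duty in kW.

Q_c = 446 kW

vapour 101→79.6 °C: -30.602 kJ/kg
condensation at 79.6 °C: -443 kJ/kg
liquid 79.6→39.8 °C: -91.54 kJ/kg
Δh = -30.602 + -443 + -91.54 = -565.14 kJ/kg
Q = ṁ·Δh = 47.34 kg/min × -565.14 kJ/kg = -26754 kJ/min
|Q| = 445.9 kW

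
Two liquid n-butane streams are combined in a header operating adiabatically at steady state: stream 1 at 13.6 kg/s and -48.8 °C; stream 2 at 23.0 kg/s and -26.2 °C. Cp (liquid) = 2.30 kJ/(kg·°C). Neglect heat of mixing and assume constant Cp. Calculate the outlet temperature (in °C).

Energy balance with Q = 0: Σ ṁᵢCp,ᵢ(T_out − Tᵢ) = 0
T_out = Σ ṁᵢCp,ᵢTᵢ / Σ ṁᵢCp,ᵢ
      = -2912.4 / 84.18 = -34.598 °C

T_out = -34.6 °C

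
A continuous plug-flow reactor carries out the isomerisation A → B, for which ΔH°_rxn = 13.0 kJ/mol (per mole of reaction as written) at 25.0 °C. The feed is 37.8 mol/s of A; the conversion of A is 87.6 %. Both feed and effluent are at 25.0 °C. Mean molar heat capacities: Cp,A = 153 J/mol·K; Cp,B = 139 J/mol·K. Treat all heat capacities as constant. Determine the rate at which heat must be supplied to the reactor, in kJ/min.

Q_in = 25800 kJ/min

Extent of reaction ξ = 0.876 × 37.8 = 33.113 mol/s
Reaction term: ξ·ΔH°_rxn = 33.113 × 13.0 = 430.47 kJ/s
Q = ΔH = 430.47 kJ/s = 430.47 kW
Heat supplied = 25828 kJ/min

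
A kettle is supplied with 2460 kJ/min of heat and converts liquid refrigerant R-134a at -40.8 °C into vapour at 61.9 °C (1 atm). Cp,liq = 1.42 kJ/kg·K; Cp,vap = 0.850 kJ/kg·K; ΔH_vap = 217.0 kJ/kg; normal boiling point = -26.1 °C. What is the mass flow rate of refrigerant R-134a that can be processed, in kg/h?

ṁ = 472 kg/h

Δh = 1.42×(-26.1−-40.8) + 217.0 + 0.850×(61.9−-26.1) = 312.67 kJ/kg
Q = 2460 kJ/min = 41 kJ/s = 147600 kJ/h
ṁ = Q/Δh = 147600 / 312.67 = 472.06 kg/h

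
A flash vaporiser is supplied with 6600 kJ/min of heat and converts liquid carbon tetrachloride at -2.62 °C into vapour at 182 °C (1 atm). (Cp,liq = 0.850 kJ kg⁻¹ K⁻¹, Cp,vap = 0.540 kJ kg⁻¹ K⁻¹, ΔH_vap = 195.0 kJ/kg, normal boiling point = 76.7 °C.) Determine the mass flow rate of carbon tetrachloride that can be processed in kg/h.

Δh = 0.850×(76.7−-2.62) + 195.0 + 0.540×(182−76.7) = 319.28 kJ/kg
Q = 6600 kJ/min = 110 kJ/s = 396000 kJ/h
ṁ = Q/Δh = 396000 / 319.28 = 1240.3 kg/h

ṁ = 1240 kg/h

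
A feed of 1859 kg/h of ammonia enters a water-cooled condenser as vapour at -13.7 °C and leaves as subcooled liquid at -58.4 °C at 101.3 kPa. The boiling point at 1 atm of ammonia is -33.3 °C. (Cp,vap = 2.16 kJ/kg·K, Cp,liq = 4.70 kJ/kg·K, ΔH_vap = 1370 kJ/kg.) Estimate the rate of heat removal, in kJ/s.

Q_c = 790 kJ/s

vapour -13.7→-33.3 °C: -42.336 kJ/kg
condensation at -33.3 °C: -1370 kJ/kg
liquid -33.3→-58.4 °C: -117.97 kJ/kg
Δh = -42.336 + -1370 + -117.97 = -1530.3 kJ/kg
Q = ṁ·Δh = 1859 kg/h × -1530.3 kJ/kg = -2.8448e+06 kJ/h
|Q| = 790.23 kW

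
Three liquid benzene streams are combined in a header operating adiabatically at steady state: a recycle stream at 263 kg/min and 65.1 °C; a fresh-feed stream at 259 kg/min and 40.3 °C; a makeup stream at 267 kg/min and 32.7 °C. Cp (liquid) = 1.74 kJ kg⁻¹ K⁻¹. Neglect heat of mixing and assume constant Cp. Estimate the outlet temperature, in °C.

T_out = 46.0 °C

Adiabatic, steady state ⇒ Σ ṁᵢCp,ᵢ(T_out − Tᵢ) = 0
T_out = Σ ṁᵢCp,ᵢTᵢ / Σ ṁᵢCp,ᵢ
      = 63144 / 1372.9 = 45.995 °C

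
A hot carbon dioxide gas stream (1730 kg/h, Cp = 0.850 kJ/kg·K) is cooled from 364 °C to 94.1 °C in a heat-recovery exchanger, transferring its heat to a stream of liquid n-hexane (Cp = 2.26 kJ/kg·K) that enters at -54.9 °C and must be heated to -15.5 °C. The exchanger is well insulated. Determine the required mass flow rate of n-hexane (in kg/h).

Heat released by hot stream: Q = 1730 × 0.850 × (364 − 94.1) = 396890 kJ/h
Energy balance on cold side (adiabatic exchanger): Q = ṁ_c·Cp_c·(T_c,out − T_c,in)
ṁ_c = 396890 / [2.26 × (-15.5 − -54.9)] = 4457.2 kg/h

ṁ_c = 4460 kg/h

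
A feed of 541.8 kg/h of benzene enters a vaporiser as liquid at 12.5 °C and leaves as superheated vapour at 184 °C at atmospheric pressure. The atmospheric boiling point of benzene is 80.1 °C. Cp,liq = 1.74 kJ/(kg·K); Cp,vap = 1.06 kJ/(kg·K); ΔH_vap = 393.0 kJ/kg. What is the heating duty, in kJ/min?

Q = 5610 kJ/min

liquid 12.5→80.1 °C: 117.62 kJ/kg
vaporisation at 80.1 °C: 393 kJ/kg
vapour 80.1→184 °C: 110.13 kJ/kg
Δh = 117.62 + 393 + 110.13 = 620.76 kJ/kg
Q = ṁ·Δh = 541.8 kg/h × 620.76 kJ/kg = 336330 kJ/h
|Q| = 93.424 kW = 5605.4 kJ/min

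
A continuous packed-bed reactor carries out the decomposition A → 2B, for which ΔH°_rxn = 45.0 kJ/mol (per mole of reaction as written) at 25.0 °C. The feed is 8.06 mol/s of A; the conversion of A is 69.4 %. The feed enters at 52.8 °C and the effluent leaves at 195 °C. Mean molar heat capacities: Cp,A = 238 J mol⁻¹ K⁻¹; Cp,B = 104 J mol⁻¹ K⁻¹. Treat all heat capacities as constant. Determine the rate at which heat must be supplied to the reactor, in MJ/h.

Extent of reaction ξ = 0.694 × 8.06 = 5.5936 mol/s
Reaction term: ξ·ΔH°_rxn = 5.5936 × 45.0 = 251.71 kJ/s
Sensible, feed 52.8→25 °C: -53.328 kJ/s
Outlet flows (mol/s): A 2.4664, B 11.187
Sensible, products 25→195 °C: 297.58 kJ/s
Q = ΔH = 495.97 kJ/s = 495.97 kW
Heat supplied = 1785.5 MJ/h

Q_in = 1790 MJ/h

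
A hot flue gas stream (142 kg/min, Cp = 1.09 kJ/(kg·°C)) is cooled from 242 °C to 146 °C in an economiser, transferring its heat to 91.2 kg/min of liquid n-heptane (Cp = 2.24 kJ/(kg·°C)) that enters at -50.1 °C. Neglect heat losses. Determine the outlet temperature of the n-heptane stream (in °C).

T_c,out = 22.6 °C

Heat released by hot stream: Q = 142 × 1.09 × (242 − 146) = 14859 kJ/min
Energy balance on cold side (adiabatic exchanger): Q = ṁ_c·Cp_c·(T_c,out − T_c,in)
T_c,out = -50.1 + 14859/(91.2 × 2.24) = 22.635 °C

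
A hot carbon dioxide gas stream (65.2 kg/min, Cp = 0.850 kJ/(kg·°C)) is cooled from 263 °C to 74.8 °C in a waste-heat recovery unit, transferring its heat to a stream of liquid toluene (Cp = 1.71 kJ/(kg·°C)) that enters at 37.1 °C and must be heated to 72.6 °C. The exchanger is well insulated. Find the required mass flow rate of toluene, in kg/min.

Heat released by hot stream: Q = 65.2 × 0.850 × (263 − 74.8) = 10430 kJ/min
Energy balance on cold side (adiabatic exchanger): Q = ṁ_c·Cp_c·(T_c,out − T_c,in)
ṁ_c = 10430 / [1.71 × (72.6 − 37.1)] = 171.82 kg/min

ṁ_c = 172 kg/min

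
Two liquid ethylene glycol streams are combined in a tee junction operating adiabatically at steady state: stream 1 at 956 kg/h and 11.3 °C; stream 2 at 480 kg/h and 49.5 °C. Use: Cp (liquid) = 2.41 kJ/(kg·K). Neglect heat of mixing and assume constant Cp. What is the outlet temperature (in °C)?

T_out = 24.1 °C

Energy balance with Q = 0: Σ ṁᵢCp,ᵢ(T_out − Tᵢ) = 0
Σ ṁᵢCp,ᵢTᵢ = 956×2.41×11.3 + 480×2.41×49.5 = 83296
Σ ṁᵢCp,ᵢ = 956×2.41 + 480×2.41 = 3460.8
T_out = 83296 / 3460.8 = 24.069 °C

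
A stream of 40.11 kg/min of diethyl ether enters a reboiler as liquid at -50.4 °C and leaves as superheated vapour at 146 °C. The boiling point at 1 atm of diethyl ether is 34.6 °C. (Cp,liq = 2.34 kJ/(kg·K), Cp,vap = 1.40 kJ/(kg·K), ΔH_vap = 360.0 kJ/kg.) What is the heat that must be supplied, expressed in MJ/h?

Q = 1720 MJ/h

liquid -50.4→34.6 °C: 198.9 kJ/kg
vaporisation at 34.6 °C: 360 kJ/kg
vapour 34.6→146 °C: 155.96 kJ/kg
Δh = 198.9 + 360 + 155.96 = 714.86 kJ/kg
Q = ṁ·Δh = 40.11 kg/min × 714.86 kJ/kg = 28673 kJ/min
|Q| = 477.88 kW = 1720.4 MJ/h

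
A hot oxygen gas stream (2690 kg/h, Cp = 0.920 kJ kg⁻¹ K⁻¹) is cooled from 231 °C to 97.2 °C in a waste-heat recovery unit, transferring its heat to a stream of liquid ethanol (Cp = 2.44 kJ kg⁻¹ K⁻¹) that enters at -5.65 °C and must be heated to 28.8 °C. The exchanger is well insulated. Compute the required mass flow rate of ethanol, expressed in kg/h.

Heat released by hot stream: Q = 2690 × 0.920 × (231 − 97.2) = 331130 kJ/h
Energy balance on cold side (adiabatic exchanger): Q = ṁ_c·Cp_c·(T_c,out − T_c,in)
ṁ_c = 331130 / [2.44 × (28.8 − -5.65)] = 3939.3 kg/h

ṁ_c = 3940 kg/h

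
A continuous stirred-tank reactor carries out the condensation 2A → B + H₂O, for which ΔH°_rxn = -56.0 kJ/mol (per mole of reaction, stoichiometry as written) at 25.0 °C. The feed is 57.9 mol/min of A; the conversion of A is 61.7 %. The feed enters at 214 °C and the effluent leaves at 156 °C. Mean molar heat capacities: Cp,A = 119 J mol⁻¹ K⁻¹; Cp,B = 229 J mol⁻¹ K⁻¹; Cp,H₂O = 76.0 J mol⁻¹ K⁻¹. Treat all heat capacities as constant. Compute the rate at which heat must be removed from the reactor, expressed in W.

Q_out = 20700 W

Extent of reaction ξ = 0.617 × 57.9 / 2 = 17.862 mol/min
Reaction term: ξ·ΔH°_rxn = 17.862 × -56.0 = -1000.3 kJ/min
Sensible, feed 214→25 °C: -1302.2 kJ/min
Outlet flows (mol/min): A 22.176, B 17.862, H₂O 17.862
Sensible, products 25→156 °C: 1059.4 kJ/min
Q = ΔH = -1243.1 kJ/min = -20.719 kW
Heat removed = 20719 W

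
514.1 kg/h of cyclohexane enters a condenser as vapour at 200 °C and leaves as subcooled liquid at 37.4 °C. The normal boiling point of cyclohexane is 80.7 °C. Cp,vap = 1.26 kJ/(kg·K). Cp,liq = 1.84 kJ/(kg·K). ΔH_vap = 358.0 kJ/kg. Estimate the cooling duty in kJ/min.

vapour 200→80.7 °C: -150.32 kJ/kg
condensation at 80.7 °C: -358 kJ/kg
liquid 80.7→37.4 °C: -79.672 kJ/kg
Δh = -150.32 + -358 + -79.672 = -587.99 kJ/kg
Q = ṁ·Δh = 514.1 kg/h × -587.99 kJ/kg = -302290 kJ/h
|Q| = 83.968 kW = 5038.1 kJ/min

Q_c = 5040 kJ/min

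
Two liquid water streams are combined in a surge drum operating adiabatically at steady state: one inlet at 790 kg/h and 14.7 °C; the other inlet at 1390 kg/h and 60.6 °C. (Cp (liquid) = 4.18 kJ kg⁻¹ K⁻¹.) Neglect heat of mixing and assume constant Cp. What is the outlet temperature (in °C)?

T_out = 44.0 °C

Energy balance with Q = 0: Σ ṁᵢCp,ᵢ(T_out − Tᵢ) = 0
Σ ṁᵢCp,ᵢTᵢ = 790×4.18×14.7 + 1390×4.18×60.6 = 400640
Σ ṁᵢCp,ᵢ = 790×4.18 + 1390×4.18 = 9112.4
T_out = 400640 / 9112.4 = 43.967 °C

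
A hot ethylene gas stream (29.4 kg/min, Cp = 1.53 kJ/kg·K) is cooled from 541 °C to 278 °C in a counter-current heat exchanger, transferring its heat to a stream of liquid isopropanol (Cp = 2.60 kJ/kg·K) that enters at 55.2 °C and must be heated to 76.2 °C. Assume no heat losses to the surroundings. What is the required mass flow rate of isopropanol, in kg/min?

ṁ_c = 217 kg/min

Heat released by hot stream: Q = 29.4 × 1.53 × (541 − 278) = 11830 kJ/min
Energy balance on cold side (adiabatic exchanger): Q = ṁ_c·Cp_c·(T_c,out − T_c,in)
ṁ_c = 11830 / [2.60 × (76.2 − 55.2)] = 216.67 kg/min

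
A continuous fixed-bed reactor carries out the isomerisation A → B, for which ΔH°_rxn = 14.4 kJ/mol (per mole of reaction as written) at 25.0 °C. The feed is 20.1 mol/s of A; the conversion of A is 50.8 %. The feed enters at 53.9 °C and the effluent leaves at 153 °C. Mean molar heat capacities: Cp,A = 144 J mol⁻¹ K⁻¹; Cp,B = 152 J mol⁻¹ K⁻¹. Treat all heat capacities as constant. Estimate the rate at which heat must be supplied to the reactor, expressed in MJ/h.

Extent of reaction ξ = 0.508 × 20.1 = 10.211 mol/s
Reaction term: ξ·ΔH°_rxn = 10.211 × 14.4 = 147.04 kJ/s
Sensible, feed 53.9→25 °C: -83.648 kJ/s
Outlet flows (mol/s): A 9.8892, B 10.211
Sensible, products 25→153 °C: 380.94 kJ/s
Q = ΔH = 444.33 kJ/s = 444.33 kW
Heat supplied = 1599.6 MJ/h

Q_in = 1600 MJ/h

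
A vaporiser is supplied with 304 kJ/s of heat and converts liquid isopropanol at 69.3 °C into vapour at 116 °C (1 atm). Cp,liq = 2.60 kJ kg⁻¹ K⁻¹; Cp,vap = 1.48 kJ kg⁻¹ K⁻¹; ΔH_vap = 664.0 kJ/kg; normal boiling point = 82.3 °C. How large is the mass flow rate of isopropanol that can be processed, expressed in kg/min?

Δh = 2.60×(82.3−69.3) + 664.0 + 1.48×(116−82.3) = 747.68 kJ/kg
Q = 304 kJ/s = 304 kJ/s = 18240 kJ/min
ṁ = Q/Δh = 18240 / 747.68 = 24.396 kg/min

ṁ = 24.4 kg/min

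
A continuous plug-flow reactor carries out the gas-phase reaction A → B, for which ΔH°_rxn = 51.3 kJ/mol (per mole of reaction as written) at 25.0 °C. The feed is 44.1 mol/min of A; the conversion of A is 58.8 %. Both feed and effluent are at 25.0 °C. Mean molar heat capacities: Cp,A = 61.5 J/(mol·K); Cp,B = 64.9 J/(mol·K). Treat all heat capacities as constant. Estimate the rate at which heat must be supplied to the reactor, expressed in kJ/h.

Q_in = 79800 kJ/h

Extent of reaction ξ = 0.588 × 44.1 = 25.931 mol/min
Reaction term: ξ·ΔH°_rxn = 25.931 × 51.3 = 1330.3 kJ/min
Q = ΔH = 1330.3 kJ/min = 22.171 kW
Heat supplied = 79815 kJ/h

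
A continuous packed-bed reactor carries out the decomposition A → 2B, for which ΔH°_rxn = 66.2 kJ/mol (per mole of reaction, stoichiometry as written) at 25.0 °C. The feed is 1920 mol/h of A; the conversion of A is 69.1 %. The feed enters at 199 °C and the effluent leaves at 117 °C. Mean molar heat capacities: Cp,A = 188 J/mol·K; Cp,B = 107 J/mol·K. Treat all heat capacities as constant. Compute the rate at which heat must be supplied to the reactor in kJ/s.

Extent of reaction ξ = 0.691 × 1920 = 1326.7 mol/h
Reaction term: ξ·ΔH°_rxn = 1326.7 × 66.2 = 87829 kJ/h
Sensible, feed 199→25 °C: -62807 kJ/h
Outlet flows (mol/h): A 593.28, B 2653.4
Sensible, products 25→117 °C: 36382 kJ/h
Q = ΔH = 61404 kJ/h = 17.057 kW
Heat supplied = 17.057 kJ/s

Q_in = 17.1 kJ/s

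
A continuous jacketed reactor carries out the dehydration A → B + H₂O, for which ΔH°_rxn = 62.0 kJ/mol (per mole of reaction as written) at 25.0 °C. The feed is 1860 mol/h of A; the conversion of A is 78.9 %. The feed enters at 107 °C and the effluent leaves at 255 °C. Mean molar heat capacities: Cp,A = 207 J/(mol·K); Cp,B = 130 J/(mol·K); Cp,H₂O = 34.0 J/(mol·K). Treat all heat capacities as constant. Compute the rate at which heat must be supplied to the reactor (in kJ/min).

Extent of reaction ξ = 0.789 × 1860 = 1467.5 mol/h
Reaction term: ξ·ΔH°_rxn = 1467.5 × 62.0 = 90987 kJ/h
Sensible, feed 107→25 °C: -31572 kJ/h
Outlet flows (mol/h): A 392.46, B 1467.5, H₂O 1467.5
Sensible, products 25→255 °C: 74041 kJ/h
Q = ΔH = 133460 kJ/h = 37.071 kW
Heat supplied = 2224.3 kJ/min

Q_in = 2220 kJ/min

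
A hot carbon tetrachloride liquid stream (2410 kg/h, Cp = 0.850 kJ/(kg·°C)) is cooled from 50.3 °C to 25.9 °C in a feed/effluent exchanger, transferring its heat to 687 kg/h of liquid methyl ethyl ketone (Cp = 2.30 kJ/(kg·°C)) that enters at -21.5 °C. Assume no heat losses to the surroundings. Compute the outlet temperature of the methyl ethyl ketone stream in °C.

Heat released by hot stream: Q = 2410 × 0.850 × (50.3 − 25.9) = 49983 kJ/h
Energy balance on cold side (adiabatic exchanger): Q = ṁ_c·Cp_c·(T_c,out − T_c,in)
T_c,out = -21.5 + 49983/(687 × 2.30) = 10.133 °C

T_c,out = 10.1 °C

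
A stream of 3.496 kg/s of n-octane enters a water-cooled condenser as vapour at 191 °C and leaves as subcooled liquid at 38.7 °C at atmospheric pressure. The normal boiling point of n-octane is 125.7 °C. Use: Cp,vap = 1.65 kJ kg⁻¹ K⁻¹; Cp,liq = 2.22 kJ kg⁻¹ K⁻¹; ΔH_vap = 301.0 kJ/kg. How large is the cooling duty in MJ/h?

vapour 191→125.7 °C: -107.74 kJ/kg
condensation at 125.7 °C: -301 kJ/kg
liquid 125.7→38.7 °C: -193.14 kJ/kg
Δh = -107.74 + -301 + -193.14 = -601.88 kJ/kg
Q = ṁ·Δh = 3.496 kg/s × -601.88 kJ/kg = -2104.2 kJ/s
|Q| = 2104.2 kW = 7575.1 MJ/h

Q_c = 7580 MJ/h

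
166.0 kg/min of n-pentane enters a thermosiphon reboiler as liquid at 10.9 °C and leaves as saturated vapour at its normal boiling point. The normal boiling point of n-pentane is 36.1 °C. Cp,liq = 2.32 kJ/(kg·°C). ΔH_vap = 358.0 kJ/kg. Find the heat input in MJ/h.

liquid 10.9→36.1 °C: 58.464 kJ/kg
vaporisation at 36.1 °C: 358 kJ/kg
Δh = 58.464 + 358 = 416.46 kJ/kg
Q = ṁ·Δh = 166.0 kg/min × 416.46 kJ/kg = 69133 kJ/min
|Q| = 1152.2 kW = 4148 MJ/h

Q = 4150 MJ/h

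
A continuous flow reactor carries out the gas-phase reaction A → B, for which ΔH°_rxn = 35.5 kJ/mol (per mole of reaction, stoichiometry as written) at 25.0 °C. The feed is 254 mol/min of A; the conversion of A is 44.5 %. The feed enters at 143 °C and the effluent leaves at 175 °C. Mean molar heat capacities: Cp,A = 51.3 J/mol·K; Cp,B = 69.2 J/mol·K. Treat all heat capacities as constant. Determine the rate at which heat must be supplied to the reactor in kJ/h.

Extent of reaction ξ = 0.445 × 254 = 113.03 mol/min
Reaction term: ξ·ΔH°_rxn = 113.03 × 35.5 = 4012.6 kJ/min
Sensible, feed 143→25 °C: -1537.6 kJ/min
Outlet flows (mol/min): A 140.97, B 113.03
Sensible, products 25→175 °C: 2258 kJ/min
Q = ΔH = 4733 kJ/min = 78.884 kW
Heat supplied = 283980 kJ/h

Q_in = 284000 kJ/h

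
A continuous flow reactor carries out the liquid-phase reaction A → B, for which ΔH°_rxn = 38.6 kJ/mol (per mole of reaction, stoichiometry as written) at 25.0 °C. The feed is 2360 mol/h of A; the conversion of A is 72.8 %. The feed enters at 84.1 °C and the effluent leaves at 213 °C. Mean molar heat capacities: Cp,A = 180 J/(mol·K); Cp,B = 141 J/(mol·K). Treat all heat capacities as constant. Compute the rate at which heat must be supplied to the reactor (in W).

Q_in = 30100 W

Extent of reaction ξ = 0.728 × 2360 = 1718.1 mol/h
Reaction term: ξ·ΔH°_rxn = 1718.1 × 38.6 = 66318 kJ/h
Sensible, feed 84.1→25 °C: -25106 kJ/h
Outlet flows (mol/h): A 641.92, B 1718.1
Sensible, products 25→213 °C: 67265 kJ/h
Q = ΔH = 108480 kJ/h = 30.133 kW
Heat supplied = 30133 W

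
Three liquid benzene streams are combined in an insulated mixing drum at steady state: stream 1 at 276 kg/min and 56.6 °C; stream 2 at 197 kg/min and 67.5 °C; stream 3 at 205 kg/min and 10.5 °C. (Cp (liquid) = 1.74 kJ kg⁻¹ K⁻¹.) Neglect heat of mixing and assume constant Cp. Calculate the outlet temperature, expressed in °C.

No heat crosses the boundary, so H_out = H_in.
Σ ṁᵢCp,ᵢTᵢ = 276×1.74×56.6 + 197×1.74×67.5 + 205×1.74×10.5 = 54065
Σ ṁᵢCp,ᵢ = 276×1.74 + 197×1.74 + 205×1.74 = 1179.7
T_out = 54065 / 1179.7 = 45.828 °C

T_out = 45.8 °C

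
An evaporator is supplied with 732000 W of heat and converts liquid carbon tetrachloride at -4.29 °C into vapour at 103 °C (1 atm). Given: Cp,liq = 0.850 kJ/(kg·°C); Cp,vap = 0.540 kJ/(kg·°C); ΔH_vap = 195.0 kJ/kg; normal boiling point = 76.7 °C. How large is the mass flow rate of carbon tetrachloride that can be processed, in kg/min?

Δh = 0.850×(76.7−-4.29) + 195.0 + 0.540×(103−76.7) = 278.04 kJ/kg
Q = 732000 W = 732 kJ/s = 43920 kJ/min
ṁ = Q/Δh = 43920 / 278.04 = 157.96 kg/min

ṁ = 158 kg/min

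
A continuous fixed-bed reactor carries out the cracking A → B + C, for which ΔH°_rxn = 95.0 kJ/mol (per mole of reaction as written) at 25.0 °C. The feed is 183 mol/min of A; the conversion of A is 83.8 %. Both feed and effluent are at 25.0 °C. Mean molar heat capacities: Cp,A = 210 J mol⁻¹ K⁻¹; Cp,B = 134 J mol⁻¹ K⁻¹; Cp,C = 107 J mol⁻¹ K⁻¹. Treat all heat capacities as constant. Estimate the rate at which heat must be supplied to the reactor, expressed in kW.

Extent of reaction ξ = 0.838 × 183 = 153.35 mol/min
Reaction term: ξ·ΔH°_rxn = 153.35 × 95.0 = 14569 kJ/min
Q = ΔH = 14569 kJ/min = 242.81 kW
Heat supplied = 242.81 kW

Q_in = 243 kW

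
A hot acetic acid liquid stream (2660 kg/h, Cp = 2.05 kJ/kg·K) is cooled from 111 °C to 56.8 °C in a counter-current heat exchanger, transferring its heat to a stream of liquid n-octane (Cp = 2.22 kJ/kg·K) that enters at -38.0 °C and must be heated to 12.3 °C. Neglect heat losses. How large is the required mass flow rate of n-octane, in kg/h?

ṁ_c = 2650 kg/h

Heat released by hot stream: Q = 2660 × 2.05 × (111 − 56.8) = 295550 kJ/h
Energy balance on cold side (adiabatic exchanger): Q = ṁ_c·Cp_c·(T_c,out − T_c,in)
ṁ_c = 295550 / [2.22 × (12.3 − -38.0)] = 2646.8 kg/h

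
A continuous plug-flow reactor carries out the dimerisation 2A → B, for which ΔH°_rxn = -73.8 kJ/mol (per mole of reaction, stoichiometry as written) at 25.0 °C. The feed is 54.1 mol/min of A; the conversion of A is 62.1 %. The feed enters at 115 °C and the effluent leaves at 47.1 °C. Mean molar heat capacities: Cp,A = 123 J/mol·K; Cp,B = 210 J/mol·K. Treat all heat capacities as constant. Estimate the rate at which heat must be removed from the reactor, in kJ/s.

Extent of reaction ξ = 0.621 × 54.1 / 2 = 16.798 mol/min
Reaction term: ξ·ΔH°_rxn = 16.798 × -73.8 = -1239.7 kJ/min
Sensible, feed 115→25 °C: -598.89 kJ/min
Outlet flows (mol/min): A 20.504, B 16.798
Sensible, products 25→47.1 °C: 133.7 kJ/min
Q = ΔH = -1704.9 kJ/min = -28.415 kW
Heat removed = 28.415 kJ/s

Q_out = 28.4 kJ/s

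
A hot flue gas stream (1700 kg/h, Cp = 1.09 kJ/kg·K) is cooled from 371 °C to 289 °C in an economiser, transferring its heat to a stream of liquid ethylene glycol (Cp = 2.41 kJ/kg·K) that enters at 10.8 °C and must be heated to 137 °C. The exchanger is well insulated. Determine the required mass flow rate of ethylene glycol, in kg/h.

Heat released by hot stream: Q = 1700 × 1.09 × (371 − 289) = 151950 kJ/h
Energy balance on cold side (adiabatic exchanger): Q = ṁ_c·Cp_c·(T_c,out − T_c,in)
ṁ_c = 151950 / [2.41 × (137 − 10.8)] = 499.59 kg/h

ṁ_c = 500 kg/h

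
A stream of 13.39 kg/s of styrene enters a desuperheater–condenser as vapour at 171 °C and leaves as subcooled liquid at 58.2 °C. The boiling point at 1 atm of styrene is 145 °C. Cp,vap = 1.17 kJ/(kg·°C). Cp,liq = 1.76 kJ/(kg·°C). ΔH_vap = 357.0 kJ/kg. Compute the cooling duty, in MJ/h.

Q_c = 26000 MJ/h

vapour 171→145 °C: -30.42 kJ/kg
condensation at 145 °C: -357 kJ/kg
liquid 145→58.2 °C: -152.77 kJ/kg
Δh = -30.42 + -357 + -152.77 = -540.19 kJ/kg
Q = ṁ·Δh = 13.39 kg/s × -540.19 kJ/kg = -7233.1 kJ/s
|Q| = 7233.1 kW = 26039 MJ/h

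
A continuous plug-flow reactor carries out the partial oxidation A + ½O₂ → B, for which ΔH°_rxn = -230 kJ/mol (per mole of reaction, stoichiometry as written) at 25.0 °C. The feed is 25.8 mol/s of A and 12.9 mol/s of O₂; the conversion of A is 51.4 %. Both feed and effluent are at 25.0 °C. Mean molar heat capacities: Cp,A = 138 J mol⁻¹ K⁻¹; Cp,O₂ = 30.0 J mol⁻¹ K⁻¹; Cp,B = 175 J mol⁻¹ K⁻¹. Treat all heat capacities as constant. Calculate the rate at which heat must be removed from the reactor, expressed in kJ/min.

Extent of reaction ξ = 0.514 × 25.8 = 13.261 mol/s
Reaction term: ξ·ΔH°_rxn = 13.261 × -230 = -3050.1 kJ/s
Q = ΔH = -3050.1 kJ/s = -3050.1 kW
Heat removed = 183000 kJ/min

Q_out = 183000 kJ/min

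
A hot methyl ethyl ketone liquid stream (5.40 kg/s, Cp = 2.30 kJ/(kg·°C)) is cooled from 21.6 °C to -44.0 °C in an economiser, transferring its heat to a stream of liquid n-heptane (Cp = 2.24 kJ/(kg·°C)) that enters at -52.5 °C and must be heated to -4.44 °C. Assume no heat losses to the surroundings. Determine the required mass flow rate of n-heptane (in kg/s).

ṁ_c = 7.57 kg/s

Heat released by hot stream: Q = 5.40 × 2.30 × (21.6 − -44.0) = 814.75 kJ/s
Energy balance on cold side (adiabatic exchanger): Q = ṁ_c·Cp_c·(T_c,out − T_c,in)
ṁ_c = 814.75 / [2.24 × (-4.44 − -52.5)] = 7.5682 kg/s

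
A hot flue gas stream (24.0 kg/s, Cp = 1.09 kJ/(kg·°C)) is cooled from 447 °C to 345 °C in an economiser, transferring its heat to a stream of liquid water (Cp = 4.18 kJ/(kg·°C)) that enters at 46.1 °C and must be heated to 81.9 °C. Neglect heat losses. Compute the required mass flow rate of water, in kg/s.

Heat released by hot stream: Q = 24.0 × 1.09 × (447 − 345) = 2668.3 kJ/s
Energy balance on cold side (adiabatic exchanger): Q = ṁ_c·Cp_c·(T_c,out − T_c,in)
ṁ_c = 2668.3 / [4.18 × (81.9 − 46.1)] = 17.831 kg/s

ṁ_c = 17.8 kg/s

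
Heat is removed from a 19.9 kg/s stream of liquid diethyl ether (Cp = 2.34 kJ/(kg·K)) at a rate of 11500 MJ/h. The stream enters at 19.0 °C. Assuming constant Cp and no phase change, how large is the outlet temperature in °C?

T_out = -49.6 °C

Q = 11500 MJ/h = 3194.4 kJ/s
ΔT = Q/(ṁ·Cp) = 3194.4/(19.9×2.34) = 68.6 K
T_out = 19.0 − 68.6 = -49.6 °C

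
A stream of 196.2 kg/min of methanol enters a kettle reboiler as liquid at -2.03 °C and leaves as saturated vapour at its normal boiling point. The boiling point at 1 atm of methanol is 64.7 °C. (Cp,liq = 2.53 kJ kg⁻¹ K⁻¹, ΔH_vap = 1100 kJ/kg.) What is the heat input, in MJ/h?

liquid -2.03→64.7 °C: 168.83 kJ/kg
vaporisation at 64.7 °C: 1100 kJ/kg
Δh = 168.83 + 1100 = 1268.8 kJ/kg
Q = ṁ·Δh = 196.2 kg/min × 1268.8 kJ/kg = 248940 kJ/min
|Q| = 4149.1 kW = 14937 MJ/h

Q = 14900 MJ/h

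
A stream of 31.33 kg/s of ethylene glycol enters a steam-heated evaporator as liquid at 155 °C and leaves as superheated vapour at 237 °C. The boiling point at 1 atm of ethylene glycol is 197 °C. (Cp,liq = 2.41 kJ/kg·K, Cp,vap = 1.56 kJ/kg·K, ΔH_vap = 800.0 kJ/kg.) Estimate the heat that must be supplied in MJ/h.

Q = 109000 MJ/h

liquid 155→197 °C: 101.22 kJ/kg
vaporisation at 197 °C: 800 kJ/kg
vapour 197→237 °C: 62.4 kJ/kg
Δh = 101.22 + 800 + 62.4 = 963.62 kJ/kg
Q = ṁ·Δh = 31.33 kg/s × 963.62 kJ/kg = 30190 kJ/s
|Q| = 30190 kW = 108680 MJ/h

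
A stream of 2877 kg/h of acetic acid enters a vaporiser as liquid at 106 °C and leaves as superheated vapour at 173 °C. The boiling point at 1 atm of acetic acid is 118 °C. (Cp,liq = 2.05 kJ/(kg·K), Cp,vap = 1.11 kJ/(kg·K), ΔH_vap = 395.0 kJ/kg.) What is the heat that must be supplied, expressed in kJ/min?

liquid 106→118 °C: 24.6 kJ/kg
vaporisation at 118 °C: 395 kJ/kg
vapour 118→173 °C: 61.05 kJ/kg
Δh = 24.6 + 395 + 61.05 = 480.65 kJ/kg
Q = ṁ·Δh = 2877 kg/h × 480.65 kJ/kg = 1.3828e+06 kJ/h
|Q| = 384.12 kW = 23047 kJ/min

Q = 23000 kJ/min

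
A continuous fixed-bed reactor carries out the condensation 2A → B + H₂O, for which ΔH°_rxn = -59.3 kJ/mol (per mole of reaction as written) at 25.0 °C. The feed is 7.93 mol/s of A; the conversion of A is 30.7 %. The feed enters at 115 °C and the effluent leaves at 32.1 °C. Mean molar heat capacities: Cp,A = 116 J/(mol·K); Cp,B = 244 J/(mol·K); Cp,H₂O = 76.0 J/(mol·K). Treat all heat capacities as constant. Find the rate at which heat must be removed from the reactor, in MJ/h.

Q_out = 532 MJ/h

Extent of reaction ξ = 0.307 × 7.93 / 2 = 1.2173 mol/s
Reaction term: ξ·ΔH°_rxn = 1.2173 × -59.3 = -72.183 kJ/s
Sensible, feed 115→25 °C: -82.789 kJ/s
Outlet flows (mol/s): A 5.4955, B 1.2173, H₂O 1.2173
Sensible, products 25→32.1 °C: 7.2917 kJ/s
Q = ΔH = -147.68 kJ/s = -147.68 kW
Heat removed = 531.65 MJ/h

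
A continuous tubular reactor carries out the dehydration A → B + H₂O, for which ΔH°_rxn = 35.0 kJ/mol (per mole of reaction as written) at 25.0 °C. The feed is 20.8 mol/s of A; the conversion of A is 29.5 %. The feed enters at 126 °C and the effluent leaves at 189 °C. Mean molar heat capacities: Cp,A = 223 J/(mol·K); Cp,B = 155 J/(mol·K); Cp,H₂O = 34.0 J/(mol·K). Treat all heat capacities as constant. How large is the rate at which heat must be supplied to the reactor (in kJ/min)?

Q_in = 28400 kJ/min

Extent of reaction ξ = 0.295 × 20.8 = 6.136 mol/s
Reaction term: ξ·ΔH°_rxn = 6.136 × 35.0 = 214.76 kJ/s
Sensible, feed 126→25 °C: -468.48 kJ/s
Outlet flows (mol/s): A 14.664, B 6.136, H₂O 6.136
Sensible, products 25→189 °C: 726.48 kJ/s
Q = ΔH = 472.76 kJ/s = 472.76 kW
Heat supplied = 28366 kJ/min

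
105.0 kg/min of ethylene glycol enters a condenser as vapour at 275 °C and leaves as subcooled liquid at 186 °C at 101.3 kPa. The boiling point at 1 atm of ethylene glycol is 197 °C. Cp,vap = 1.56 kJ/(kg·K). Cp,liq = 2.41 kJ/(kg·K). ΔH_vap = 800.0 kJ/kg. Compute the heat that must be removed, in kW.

Q_c = 1660 kW

vapour 275→197 °C: -121.68 kJ/kg
condensation at 197 °C: -800 kJ/kg
liquid 197→186 °C: -26.51 kJ/kg
Δh = -121.68 + -800 + -26.51 = -948.19 kJ/kg
Q = ṁ·Δh = 105.0 kg/min × -948.19 kJ/kg = -99560 kJ/min
|Q| = 1659.3 kW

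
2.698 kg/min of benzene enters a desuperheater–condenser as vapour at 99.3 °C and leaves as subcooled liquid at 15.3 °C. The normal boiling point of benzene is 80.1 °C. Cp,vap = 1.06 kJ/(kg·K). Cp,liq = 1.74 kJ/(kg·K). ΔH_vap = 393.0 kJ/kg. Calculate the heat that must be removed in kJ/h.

vapour 99.3→80.1 °C: -20.352 kJ/kg
condensation at 80.1 °C: -393 kJ/kg
liquid 80.1→15.3 °C: -112.75 kJ/kg
Δh = -20.352 + -393 + -112.75 = -526.1 kJ/kg
Q = ṁ·Δh = 2.698 kg/min × -526.1 kJ/kg = -1419.4 kJ/min
|Q| = 23.657 kW = 85166 kJ/h

Q_c = 85200 kJ/h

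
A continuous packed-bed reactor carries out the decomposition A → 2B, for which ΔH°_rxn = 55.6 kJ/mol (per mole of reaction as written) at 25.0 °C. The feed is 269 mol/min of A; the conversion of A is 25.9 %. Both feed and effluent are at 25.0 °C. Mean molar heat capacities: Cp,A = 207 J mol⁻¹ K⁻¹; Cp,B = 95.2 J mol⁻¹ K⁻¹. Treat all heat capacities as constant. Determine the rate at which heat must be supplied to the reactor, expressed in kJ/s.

Q_in = 64.6 kJ/s

Extent of reaction ξ = 0.259 × 269 = 69.671 mol/min
Reaction term: ξ·ΔH°_rxn = 69.671 × 55.6 = 3873.7 kJ/min
Q = ΔH = 3873.7 kJ/min = 64.562 kW
Heat supplied = 64.562 kJ/s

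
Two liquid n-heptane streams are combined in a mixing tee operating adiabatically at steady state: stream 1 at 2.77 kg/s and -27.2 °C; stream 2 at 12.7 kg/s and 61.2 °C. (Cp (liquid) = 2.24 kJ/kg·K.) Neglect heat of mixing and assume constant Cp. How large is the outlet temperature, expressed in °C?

No heat crosses the boundary, so H_out = H_in.
T_out = Σ ṁᵢCp,ᵢTᵢ / Σ ṁᵢCp,ᵢ
      = 1572.2 / 34.653 = 45.371 °C

T_out = 45.4 °C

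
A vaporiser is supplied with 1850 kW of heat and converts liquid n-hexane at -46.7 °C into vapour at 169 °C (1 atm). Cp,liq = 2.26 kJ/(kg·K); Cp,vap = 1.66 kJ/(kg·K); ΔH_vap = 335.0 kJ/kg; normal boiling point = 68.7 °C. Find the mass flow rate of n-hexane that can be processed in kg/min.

Δh = 2.26×(68.7−-46.7) + 335.0 + 1.66×(169−68.7) = 762.3 kJ/kg
Q = 1850 kW = 1850 kJ/s = 111000 kJ/min
ṁ = Q/Δh = 111000 / 762.3 = 145.61 kg/min

ṁ = 146 kg/min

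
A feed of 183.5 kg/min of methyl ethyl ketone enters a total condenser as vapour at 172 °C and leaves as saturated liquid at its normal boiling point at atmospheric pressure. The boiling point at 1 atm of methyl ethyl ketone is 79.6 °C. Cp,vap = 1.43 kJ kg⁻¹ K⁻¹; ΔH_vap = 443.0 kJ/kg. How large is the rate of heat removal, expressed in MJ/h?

vapour 172→79.6 °C: -132.13 kJ/kg
condensation at 79.6 °C: -443 kJ/kg
Δh = -132.13 + -443 = -575.13 kJ/kg
Q = ṁ·Δh = 183.5 kg/min × -575.13 kJ/kg = -105540 kJ/min
|Q| = 1758.9 kW = 6332.2 MJ/h

Q_c = 6330 MJ/h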